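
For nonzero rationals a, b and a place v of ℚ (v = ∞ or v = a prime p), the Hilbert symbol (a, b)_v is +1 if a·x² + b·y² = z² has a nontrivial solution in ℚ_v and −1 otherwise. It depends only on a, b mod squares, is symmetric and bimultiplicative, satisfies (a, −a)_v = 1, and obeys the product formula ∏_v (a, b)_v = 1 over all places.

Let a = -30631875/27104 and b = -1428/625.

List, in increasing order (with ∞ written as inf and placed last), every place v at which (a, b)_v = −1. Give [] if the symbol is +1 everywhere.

(a, b) ≡ (-714, -357) mod (ℚ^×)²; places V = {2, 3, 5, 7, 11, 17, 31, ∞}.
(a,b)_2: α=-5, β=2; u≡3, v≡3 (mod 8); ε(u)ε(v)=1·1, αω(v)=-5·1, βω(u)=2·1; sum ≡ 0  ⇒  +1.
(a,b)_7: α=-1, u≡6; β=1, v≡3 (mod 7); (6|7)=-1, (3|7)=-1; sign (−1)^1·-1^1·-1^-1 = -1.
(a,b)_3: α=1, u≡2; β=1, v≡1 (mod 3); (2|3)=-1, (1|3)=+1; sign (−1)^1·-1^1·+1^1 = +1.
(a,b)_∞: sgn(-714)=−, sgn(-357)=−, so -1.
(a,b)_31: α=2, u≡21; β=0, v≡12 (mod 31); (21|31)=-1, (12|31)=-1; sign (−1)^0·-1^0·-1^2 = +1.
(a,b)_5: α=4, u≡1; β=-4, v≡2 (mod 5); (1|5)=+1, (2|5)=-1; sign (−1)^0·+1^-4·-1^4 = +1.
(a,b)_11: α=-2, u≡3; β=0, v≡10 (mod 11); (3|11)=+1, (10|11)=-1; sign (−1)^0·+1^0·-1^-2 = +1.
(a,b)_17: α=1, u≡1; β=1, v≡4 (mod 17); (1|17)=+1, (4|17)=+1; sign (−1)^0·+1^1·+1^1 = +1.
|Ram(-714, -357)| = 2, even; anisotropic at {7, ∞}.

[7, inf]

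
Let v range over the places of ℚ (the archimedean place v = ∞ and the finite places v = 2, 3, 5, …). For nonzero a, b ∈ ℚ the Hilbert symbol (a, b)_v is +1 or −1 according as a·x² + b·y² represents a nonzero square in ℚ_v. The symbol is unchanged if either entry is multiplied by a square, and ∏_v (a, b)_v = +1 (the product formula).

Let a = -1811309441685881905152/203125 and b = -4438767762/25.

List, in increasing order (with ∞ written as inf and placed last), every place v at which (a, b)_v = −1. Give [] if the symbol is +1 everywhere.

Mod squares: a ≡ -1326, b ≡ -1122. Check v ∈ {∞, 2, 3, 5, 7, 11, 13, 17, 23}.
v=23: a=23^2·(≡4), b=23^0·(≡15) mod 23; (4|23)=+1, (15|23)=-1; (−1)^{2·0·11}·(+1)^0·(-1)^2 = +1.
v=∞: -1326 < 0 and -1122 < 0  ⇒  (a,b)_∞ = -1.
v=13: a=13^-1·(≡8), b=13^2·(≡10) mod 13; (8|13)=-1, (10|13)=+1; (−1)^{-1·2·6}·(-1)^2·(+1)^-1 = +1.
v=2: v_2(a)=13, v_2(b)=1; units ≡ 1, 7 (mod 8); ε·ε+αω+βω = 0·1+13·0+1·0 ≡ 0  ⇒  (a,b)_2 = +1.
v=5: a=5^-6·(≡1), b=5^-2·(≡3) mod 5; (1|5)=+1, (3|5)=-1; (−1)^{-6·-2·2}·(+1)^-2·(-1)^-6 = +1.
v=7: a=7^2·(≡2), b=7^0·(≡3) mod 7; (2|7)=+1, (3|7)=-1; (−1)^{2·0·3}·(+1)^0·(-1)^2 = +1.
v=11: a=11^2·(≡5), b=11^1·(≡7) mod 11; (5|11)=+1, (7|11)=-1; (−1)^{2·1·5}·(+1)^1·(-1)^2 = +1.
v=17: a=17^3·(≡12), b=17^3·(≡1) mod 17; (12|17)=-1, (1|17)=+1; (−1)^{3·3·8}·(-1)^3·(+1)^3 = -1.
v=3: a=3^15·(≡2), b=3^5·(≡1) mod 3; (2|3)=-1, (1|3)=+1; (−1)^{15·5·1}·(-1)^5·(+1)^15 = +1.
Ram(-1326, -1122) = {17, ∞}; no ℚ_17-point on the conic.

[17, inf]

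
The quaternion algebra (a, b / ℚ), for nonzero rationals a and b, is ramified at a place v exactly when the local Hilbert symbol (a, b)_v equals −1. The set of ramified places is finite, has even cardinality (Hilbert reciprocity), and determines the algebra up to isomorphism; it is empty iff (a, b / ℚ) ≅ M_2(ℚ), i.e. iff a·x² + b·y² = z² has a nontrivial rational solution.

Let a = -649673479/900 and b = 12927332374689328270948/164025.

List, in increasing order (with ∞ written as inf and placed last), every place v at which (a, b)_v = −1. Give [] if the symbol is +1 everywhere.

[7, 17, 19, 23]

Mod squares: a ≡ -676039, b ≡ 7657. Check v ∈ {∞, 2, 3, 5, 7, 13, 17, 19, 23, 31}.
v=7: a=7^1·(≡1), b=7^2·(≡6) mod 7; (1|7)=+1, (6|7)=-1; (−1)^{1·2·3}·(+1)^2·(-1)^1 = -1.
v=13: a=13^1·(≡1), b=13^3·(≡10) mod 13; (1|13)=+1, (10|13)=+1; (−1)^{1·3·6}·(+1)^3·(+1)^1 = +1.
v=23: a=23^1·(≡6), b=23^2·(≡14) mod 23; (6|23)=+1, (14|23)=-1; (−1)^{1·2·11}·(+1)^2·(-1)^1 = -1.
v=3: a=3^-2·(≡2), b=3^-8·(≡1) mod 3; (2|3)=-1, (1|3)=+1; (−1)^{-2·-8·1}·(-1)^-8·(+1)^-2 = +1.
v=31: a=31^2·(≡9), b=31^5·(≡12) mod 31; (9|31)=+1, (12|31)=-1; (−1)^{2·5·15}·(+1)^5·(-1)^2 = +1.
v=2: v_2(a)=-2, v_2(b)=2; units ≡ 1, 1 (mod 8); ε·ε+αω+βω = 0·0+-2·0+2·0 ≡ 0  ⇒  (a,b)_2 = +1.
v=5: a=5^-2·(≡1), b=5^-2·(≡3) mod 5; (1|5)=+1, (3|5)=-1; (−1)^{-2·-2·2}·(+1)^-2·(-1)^-2 = +1.
v=∞: -676039 < 0 and 7657 > 0  ⇒  (a,b)_∞ = +1.
v=19: a=19^1·(≡4), b=19^3·(≡17) mod 19; (4|19)=+1, (17|19)=+1; (−1)^{1·3·9}·(+1)^3·(+1)^1 = -1.
v=17: a=17^1·(≡2), b=17^2·(≡3) mod 17; (2|17)=+1, (3|17)=-1; (−1)^{1·2·8}·(+1)^2·(-1)^1 = -1.
Ram(-676039, 7657) = {7, 17, 19, 23}; no ℚ_7-point on the conic.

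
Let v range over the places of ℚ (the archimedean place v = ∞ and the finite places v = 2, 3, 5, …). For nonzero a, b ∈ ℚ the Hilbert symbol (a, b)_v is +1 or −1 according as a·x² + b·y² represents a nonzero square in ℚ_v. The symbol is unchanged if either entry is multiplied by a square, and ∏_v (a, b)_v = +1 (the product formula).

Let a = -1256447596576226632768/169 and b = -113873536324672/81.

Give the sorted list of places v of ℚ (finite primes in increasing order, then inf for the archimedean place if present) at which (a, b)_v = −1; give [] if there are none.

[2, inf]

Mod squares: a ≡ -697, b ≡ -12673. Check v ∈ {∞, 2, 3, 13, 17, 19, 23, 29, 41}.
v=29: a=29^2·(≡16), b=29^1·(≡27) mod 29; (16|29)=+1, (27|29)=-1; (−1)^{2·1·14}·(+1)^1·(-1)^2 = +1.
v=13: a=13^-2·(≡5), b=13^0·(≡2) mod 13; (5|13)=-1, (2|13)=-1; (−1)^{-2·0·6}·(-1)^0·(-1)^-2 = +1.
v=17: a=17^3·(≡5), b=17^4·(≡16) mod 17; (5|17)=-1, (16|17)=+1; (−1)^{3·4·8}·(-1)^4·(+1)^3 = +1.
v=19: a=19^4·(≡16), b=19^1·(≡11) mod 19; (16|19)=+1, (11|19)=+1; (−1)^{4·1·9}·(+1)^1·(+1)^4 = +1.
v=3: a=3^0·(≡2), b=3^-4·(≡2) mod 3; (2|3)=-1, (2|3)=-1; (−1)^{0·-4·1}·(-1)^-4·(-1)^0 = +1.
v=∞: -697 < 0 and -12673 < 0  ⇒  (a,b)_∞ = -1.
v=41: a=41^3·(≡3), b=41^2·(≡40) mod 41; (3|41)=-1, (40|41)=+1; (−1)^{3·2·20}·(-1)^2·(+1)^3 = +1.
v=2: v_2(a)=6, v_2(b)=6; units ≡ 7, 7 (mod 8); ε·ε+αω+βω = 1·1+6·0+6·0 ≡ 1  ⇒  (a,b)_2 = -1.
v=23: a=23^2·(≡3), b=23^1·(≡1) mod 23; (3|23)=+1, (1|23)=+1; (−1)^{2·1·11}·(+1)^1·(+1)^2 = +1.
(-697, -12673 / ℚ) ramifies at {2, ∞}: a division algebra.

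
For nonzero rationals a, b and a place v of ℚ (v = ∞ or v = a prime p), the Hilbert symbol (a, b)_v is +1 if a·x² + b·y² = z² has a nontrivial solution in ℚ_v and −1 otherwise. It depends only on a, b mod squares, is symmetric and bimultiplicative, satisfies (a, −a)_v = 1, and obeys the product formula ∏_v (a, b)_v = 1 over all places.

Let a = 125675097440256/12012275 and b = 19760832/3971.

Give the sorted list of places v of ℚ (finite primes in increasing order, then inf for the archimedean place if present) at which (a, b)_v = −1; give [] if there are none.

Mod squares: a ≡ 6699, b ≡ 2233. Check v ∈ {∞, 2, 3, 5, 7, 11, 13, 19, 29}.
v=29: a=29^1·(≡1), b=29^1·(≡17) mod 29; (1|29)=+1, (17|29)=-1; (−1)^{1·1·14}·(+1)^1·(-1)^1 = -1.
v=11: a=11^-3·(≡9), b=11^-1·(≡4) mod 11; (9|11)=+1, (4|11)=+1; (−1)^{-3·-1·5}·(+1)^-1·(+1)^-3 = -1.
v=2: v_2(a)=14, v_2(b)=6; units ≡ 3, 1 (mod 8); ε·ε+αω+βω = 1·0+14·0+6·1 ≡ 0  ⇒  (a,b)_2 = +1.
v=∞: 6699 > 0 and 2233 > 0  ⇒  (a,b)_∞ = +1.
v=7: a=7^3·(≡5), b=7^1·(≡1) mod 7; (5|7)=-1, (1|7)=+1; (−1)^{3·1·3}·(-1)^1·(+1)^3 = +1.
v=19: a=19^-2·(≡16), b=19^-2·(≡10) mod 19; (16|19)=+1, (10|19)=-1; (−1)^{-2·-2·9}·(+1)^-2·(-1)^-2 = +1.
v=3: a=3^3·(≡1), b=3^2·(≡1) mod 3; (1|3)=+1, (1|3)=+1; (−1)^{3·2·1}·(+1)^2·(+1)^3 = +1.
v=5: a=5^-2·(≡1), b=5^0·(≡2) mod 5; (1|5)=+1, (2|5)=-1; (−1)^{-2·0·2}·(+1)^0·(-1)^-2 = +1.
v=13: a=13^4·(≡4), b=13^2·(≡1) mod 13; (4|13)=+1, (1|13)=+1; (−1)^{4·2·6}·(+1)^2·(+1)^4 = +1.
(6699, 2233 / ℚ) ramifies at {11, 29}: a division algebra.

[11, 29]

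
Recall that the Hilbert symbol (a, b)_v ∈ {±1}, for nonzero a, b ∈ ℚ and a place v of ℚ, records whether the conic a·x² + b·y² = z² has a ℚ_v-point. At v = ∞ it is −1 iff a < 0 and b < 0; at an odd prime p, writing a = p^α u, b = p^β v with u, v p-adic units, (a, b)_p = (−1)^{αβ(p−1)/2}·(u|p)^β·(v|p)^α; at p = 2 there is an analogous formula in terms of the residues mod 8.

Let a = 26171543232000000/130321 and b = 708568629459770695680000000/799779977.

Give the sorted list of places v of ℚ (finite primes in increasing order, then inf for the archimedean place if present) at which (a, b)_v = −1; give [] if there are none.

[5, 29]

Mod squares: a ≡ 667, b ≡ 14790. Check v ∈ {∞, 2, 3, 5, 17, 19, 23, 29}.
v=3: a=3^6·(≡1), b=3^13·(≡1) mod 3; (1|3)=+1, (1|3)=+1; (−1)^{6·13·1}·(+1)^13·(+1)^6 = +1.
v=∞: 667 > 0 and 14790 > 0  ⇒  (a,b)_∞ = +1.
v=5: a=5^6·(≡3), b=5^7·(≡2) mod 5; (3|5)=-1, (2|5)=-1; (−1)^{6·7·2}·(-1)^7·(-1)^6 = -1.
v=19: a=19^-4·(≡13), b=19^-6·(≡2) mod 19; (13|19)=-1, (2|19)=-1; (−1)^{-4·-6·9}·(-1)^-6·(-1)^-4 = +1.
v=2: v_2(a)=12, v_2(b)=19; units ≡ 3, 3 (mod 8); ε·ε+αω+βω = 1·1+12·1+19·1 ≡ 0  ⇒  (a,b)_2 = +1.
v=23: a=23^1·(≡9), b=23^2·(≡4) mod 23; (9|23)=+1, (4|23)=+1; (−1)^{1·2·11}·(+1)^2·(+1)^1 = +1.
v=29: a=29^3·(≡13), b=29^5·(≡12) mod 29; (13|29)=+1, (12|29)=-1; (−1)^{3·5·14}·(+1)^5·(-1)^3 = -1.
v=17: a=17^0·(≡8), b=17^-1·(≡5) mod 17; (8|17)=+1, (5|17)=-1; (−1)^{0·-1·8}·(+1)^-1·(-1)^0 = +1.
|Ram(667, 14790)| = 2, even; anisotropic at {5, 29}.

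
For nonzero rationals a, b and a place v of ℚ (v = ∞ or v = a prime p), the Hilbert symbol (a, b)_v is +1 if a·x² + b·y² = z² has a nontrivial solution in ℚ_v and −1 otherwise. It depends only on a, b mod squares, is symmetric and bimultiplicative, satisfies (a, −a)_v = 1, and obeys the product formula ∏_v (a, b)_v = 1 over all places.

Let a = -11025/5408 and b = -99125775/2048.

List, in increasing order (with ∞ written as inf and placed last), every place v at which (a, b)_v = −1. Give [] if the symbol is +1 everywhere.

(a, b) ≡ (-2, -222) mod (ℚ^×)²; places V = {2, 3, 5, 7, 13, 37, ∞}.
(a,b)_7: α=2, u≡5; β=2, v≡1 (mod 7); (5|7)=-1, (1|7)=+1; sign (−1)^0·-1^2·+1^2 = +1.
(a,b)_37: α=0, u≡31; β=1, v≡13 (mod 37); (31|37)=-1, (13|37)=-1; sign (−1)^0·-1^1·-1^0 = -1.
(a,b)_5: α=2, u≡3; β=2, v≡3 (mod 5); (3|5)=-1, (3|5)=-1; sign (−1)^0·-1^2·-1^2 = +1.
(a,b)_∞: sgn(-2)=−, sgn(-222)=−, so -1.
(a,b)_13: α=-2, u≡2; β=0, v≡10 (mod 13); (2|13)=-1, (10|13)=+1; sign (−1)^0·-1^0·+1^-2 = +1.
(a,b)_2: α=-5, β=-11; u≡7, v≡1 (mod 8); ε(u)ε(v)=1·0, αω(v)=-5·0, βω(u)=-11·0; sum ≡ 0  ⇒  +1.
(a,b)_3: α=2, u≡1; β=7, v≡1 (mod 3); (1|3)=+1, (1|3)=+1; sign (−1)^0·+1^7·+1^2 = +1.
(-2, -222 / ℚ) ramifies at {37, ∞}: a division algebra.

[37, inf]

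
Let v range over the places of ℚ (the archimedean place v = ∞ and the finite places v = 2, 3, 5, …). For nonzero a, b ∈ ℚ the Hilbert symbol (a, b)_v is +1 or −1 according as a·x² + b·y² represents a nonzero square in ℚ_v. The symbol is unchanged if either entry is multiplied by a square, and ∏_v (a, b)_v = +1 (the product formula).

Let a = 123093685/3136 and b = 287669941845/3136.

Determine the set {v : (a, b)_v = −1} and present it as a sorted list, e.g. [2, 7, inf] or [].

[5, 11, 19, 41]

(a, b) ≡ (728365, 2805) mod (ℚ^×)²; places V = {2, 3, 5, 7, 11, 13, 17, 19, 41, ∞}.
(a,b)_19: α=1, u≡14; β=2, v≡12 (mod 19); (14|19)=-1, (12|19)=-1; sign (−1)^0·-1^2·-1^1 = -1.
(a,b)_7: α=-2, u≡1; β=-2, v≡6 (mod 7); (1|7)=+1, (6|7)=-1; sign (−1)^0·+1^-2·-1^-2 = +1.
(a,b)_∞: sgn(728365)=+, sgn(2805)=+, so +1.
(a,b)_3: α=0, u≡1; β=1, v≡2 (mod 3); (1|3)=+1, (2|3)=-1; sign (−1)^0·+1^1·-1^0 = +1.
(a,b)_13: α=2, u≡9; β=2, v≡12 (mod 13); (9|13)=+1, (12|13)=+1; sign (−1)^0·+1^2·+1^2 = +1.
(a,b)_41: α=1, u≡3; β=2, v≡7 (mod 41); (3|41)=-1, (7|41)=-1; sign (−1)^0·-1^2·-1^1 = -1.
(a,b)_2: α=-6, β=-6; u≡5, v≡5 (mod 8); ε(u)ε(v)=0·0, αω(v)=-6·1, βω(u)=-6·1; sum ≡ 0  ⇒  +1.
(a,b)_11: α=1, u≡2; β=1, v≡10 (mod 11); (2|11)=-1, (10|11)=-1; sign (−1)^1·-1^1·-1^1 = -1.
(a,b)_17: α=1, u≡10; β=1, v≡12 (mod 17); (10|17)=-1, (12|17)=-1; sign (−1)^0·-1^1·-1^1 = +1.
(a,b)_5: α=1, u≡2; β=1, v≡4 (mod 5); (2|5)=-1, (4|5)=+1; sign (−1)^0·-1^1·+1^1 = -1.
|Ram(728365, 2805)| = 4, even; anisotropic at {5, 11, 19, 41}.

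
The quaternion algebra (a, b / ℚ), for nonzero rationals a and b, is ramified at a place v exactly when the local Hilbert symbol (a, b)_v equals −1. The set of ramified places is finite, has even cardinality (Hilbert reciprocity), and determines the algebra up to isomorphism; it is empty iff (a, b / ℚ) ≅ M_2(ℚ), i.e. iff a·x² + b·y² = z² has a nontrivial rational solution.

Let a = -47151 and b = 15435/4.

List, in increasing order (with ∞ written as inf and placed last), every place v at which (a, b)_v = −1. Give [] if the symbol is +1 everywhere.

[]

(a, b) ≡ (-31, 35) mod (ℚ^×)²; places V = {2, 3, 5, 7, 13, 31, ∞}.
(a,b)_2: α=0, β=-2; u≡1, v≡3 (mod 8); ε(u)ε(v)=0·1, αω(v)=0·1, βω(u)=-2·0; sum ≡ 0  ⇒  +1.
(a,b)_5: α=0, u≡4; β=1, v≡3 (mod 5); (4|5)=+1, (3|5)=-1; sign (−1)^0·+1^1·-1^0 = +1.
(a,b)_3: α=2, u≡2; β=2, v≡2 (mod 3); (2|3)=-1, (2|3)=-1; sign (−1)^0·-1^2·-1^2 = +1.
(a,b)_7: α=0, u≡1; β=3, v≡6 (mod 7); (1|7)=+1, (6|7)=-1; sign (−1)^0·+1^3·-1^0 = +1.
(a,b)_31: α=1, u≡29; β=0, v≡7 (mod 31); (29|31)=-1, (7|31)=+1; sign (−1)^0·-1^0·+1^1 = +1.
(a,b)_13: α=2, u≡7; β=0, v≡1 (mod 13); (7|13)=-1, (1|13)=+1; sign (−1)^0·-1^0·+1^2 = +1.
(a,b)_∞: sgn(-31)=−, sgn(35)=+, so +1.
Every local symbol is +1, so the conic -31·x² + 35·y² = z² has ℚ_v-points for all v and hence a ℚ-point; (a, b / ℚ) ≅ M_2(ℚ).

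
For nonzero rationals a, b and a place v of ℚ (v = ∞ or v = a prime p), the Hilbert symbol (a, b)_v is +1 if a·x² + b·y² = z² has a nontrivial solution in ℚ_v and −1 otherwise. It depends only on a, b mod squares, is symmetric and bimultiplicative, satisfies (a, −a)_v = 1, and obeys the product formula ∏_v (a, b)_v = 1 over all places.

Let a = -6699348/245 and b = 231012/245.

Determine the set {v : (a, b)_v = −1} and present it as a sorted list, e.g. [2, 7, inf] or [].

Mod squares: a ≡ -103385, b ≡ 3565. Check v ∈ {∞, 2, 3, 5, 7, 23, 29, 31}.
v=31: a=31^1·(≡23), b=31^1·(≡27) mod 31; (23|31)=-1, (27|31)=-1; (−1)^{1·1·15}·(-1)^1·(-1)^1 = -1.
v=23: a=23^1·(≡12), b=23^1·(≡21) mod 23; (12|23)=+1, (21|23)=-1; (−1)^{1·1·11}·(+1)^1·(-1)^1 = +1.
v=29: a=29^1·(≡18), b=29^0·(≡11) mod 29; (18|29)=-1, (11|29)=-1; (−1)^{1·0·14}·(-1)^0·(-1)^1 = -1.
v=7: a=7^-2·(≡6), b=7^-2·(≡1) mod 7; (6|7)=-1, (1|7)=+1; (−1)^{-2·-2·3}·(-1)^-2·(+1)^-2 = +1.
v=5: a=5^-1·(≡3), b=5^-1·(≡3) mod 5; (3|5)=-1, (3|5)=-1; (−1)^{-1·-1·2}·(-1)^-1·(-1)^-1 = +1.
v=3: a=3^4·(≡1), b=3^4·(≡1) mod 3; (1|3)=+1, (1|3)=+1; (−1)^{4·4·1}·(+1)^4·(+1)^4 = +1.
v=2: v_2(a)=2, v_2(b)=2; units ≡ 7, 5 (mod 8); ε·ε+αω+βω = 1·0+2·1+2·0 ≡ 0  ⇒  (a,b)_2 = +1.
v=∞: -103385 < 0 and 3565 > 0  ⇒  (a,b)_∞ = +1.
Ram(-103385, 3565) = {29, 31}; no ℚ_29-point on the conic.

[29, 31]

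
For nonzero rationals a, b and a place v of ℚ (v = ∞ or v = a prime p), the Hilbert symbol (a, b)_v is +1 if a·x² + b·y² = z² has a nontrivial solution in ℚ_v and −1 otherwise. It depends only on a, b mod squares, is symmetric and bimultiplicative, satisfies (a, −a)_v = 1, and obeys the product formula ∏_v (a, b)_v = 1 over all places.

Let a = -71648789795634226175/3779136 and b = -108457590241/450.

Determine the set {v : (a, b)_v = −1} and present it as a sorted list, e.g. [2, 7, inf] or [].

[13, inf]

Mod squares: a ≡ -143, b ≡ -2. Check v ∈ {∞, 2, 3, 5, 7, 11, 13, 23, 43, 47}.
v=7: a=7^2·(≡1), b=7^4·(≡3) mod 7; (1|7)=+1, (3|7)=-1; (−1)^{2·4·3}·(+1)^4·(-1)^2 = +1.
v=23: a=23^2·(≡4), b=23^0·(≡11) mod 23; (4|23)=+1, (11|23)=-1; (−1)^{2·0·11}·(+1)^0·(-1)^2 = +1.
v=43: a=43^2·(≡26), b=43^0·(≡14) mod 43; (26|43)=-1, (14|43)=+1; (−1)^{2·0·21}·(-1)^0·(+1)^2 = +1.
v=13: a=13^5·(≡7), b=13^2·(≡11) mod 13; (7|13)=-1, (11|13)=-1; (−1)^{5·2·6}·(-1)^2·(-1)^5 = -1.
v=∞: -143 < 0 and -2 < 0  ⇒  (a,b)_∞ = -1.
v=11: a=11^5·(≡9), b=11^2·(≡9) mod 11; (9|11)=+1, (9|11)=+1; (−1)^{5·2·5}·(+1)^2·(+1)^5 = +1.
v=3: a=3^-10·(≡1), b=3^-2·(≡1) mod 3; (1|3)=+1, (1|3)=+1; (−1)^{-10·-2·1}·(+1)^-2·(+1)^-10 = +1.
v=5: a=5^2·(≡3), b=5^-2·(≡3) mod 5; (3|5)=-1, (3|5)=-1; (−1)^{2·-2·2}·(-1)^-2·(-1)^2 = +1.
v=47: a=47^0·(≡19), b=47^2·(≡29) mod 47; (19|47)=-1, (29|47)=-1; (−1)^{0·2·23}·(-1)^2·(-1)^0 = +1.
v=2: v_2(a)=-6, v_2(b)=-1; units ≡ 1, 7 (mod 8); ε·ε+αω+βω = 0·1+-6·0+-1·0 ≡ 0  ⇒  (a,b)_2 = +1.
Ram(-143, -2) = {13, ∞}; no ℚ_13-point on the conic.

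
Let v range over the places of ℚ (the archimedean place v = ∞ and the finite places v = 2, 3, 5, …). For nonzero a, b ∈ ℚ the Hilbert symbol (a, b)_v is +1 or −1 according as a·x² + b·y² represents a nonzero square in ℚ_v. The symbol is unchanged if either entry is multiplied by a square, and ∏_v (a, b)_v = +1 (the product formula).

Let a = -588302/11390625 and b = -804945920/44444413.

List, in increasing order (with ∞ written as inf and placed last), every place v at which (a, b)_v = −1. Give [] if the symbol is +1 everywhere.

Mod squares: a ≡ -4862, b ≡ -2210. Check v ∈ {∞, 2, 3, 5, 11, 13, 17, 43}.
v=∞: -4862 < 0 and -2210 < 0  ⇒  (a,b)_∞ = -1.
v=43: a=43^0·(≡10), b=43^-4·(≡18) mod 43; (10|43)=+1, (18|43)=-1; (−1)^{0·-4·21}·(+1)^-4·(-1)^0 = +1.
v=3: a=3^-6·(≡1), b=3^0·(≡1) mod 3; (1|3)=+1, (1|3)=+1; (−1)^{-6·0·1}·(+1)^0·(+1)^-6 = +1.
v=11: a=11^3·(≡5), b=11^0·(≡1) mod 11; (5|11)=+1, (1|11)=+1; (−1)^{3·0·5}·(+1)^0·(+1)^3 = +1.
v=17: a=17^1·(≡7), b=17^3·(≡10) mod 17; (7|17)=-1, (10|17)=-1; (−1)^{1·3·8}·(-1)^3·(-1)^1 = +1.
v=13: a=13^1·(≡1), b=13^-1·(≡3) mod 13; (1|13)=+1, (3|13)=+1; (−1)^{1·-1·6}·(+1)^-1·(+1)^1 = +1.
v=5: a=5^-6·(≡2), b=5^1·(≡2) mod 5; (2|5)=-1, (2|5)=-1; (−1)^{-6·1·2}·(-1)^1·(-1)^-6 = -1.
v=2: v_2(a)=1, v_2(b)=15; units ≡ 1, 7 (mod 8); ε·ε+αω+βω = 0·1+1·0+15·0 ≡ 0  ⇒  (a,b)_2 = +1.
|Ram(-4862, -2210)| = 2, even; anisotropic at {5, ∞}.

[5, inf]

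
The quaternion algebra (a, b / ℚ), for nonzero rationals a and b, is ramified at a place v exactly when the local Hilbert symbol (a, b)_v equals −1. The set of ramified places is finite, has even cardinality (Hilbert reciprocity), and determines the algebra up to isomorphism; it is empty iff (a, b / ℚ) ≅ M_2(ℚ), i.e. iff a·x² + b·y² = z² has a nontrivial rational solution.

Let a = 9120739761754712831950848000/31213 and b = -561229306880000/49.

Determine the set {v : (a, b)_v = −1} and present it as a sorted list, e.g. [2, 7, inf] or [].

Mod squares: a ≡ 36465, b ≡ -902. Check v ∈ {∞, 2, 3, 5, 7, 11, 13, 17, 29, 41}.
v=17: a=17^3·(≡6), b=17^2·(≡16) mod 17; (6|17)=-1, (16|17)=+1; (−1)^{3·2·8}·(-1)^2·(+1)^3 = +1.
v=29: a=29^2·(≡8), b=29^2·(≡11) mod 29; (8|29)=-1, (11|29)=-1; (−1)^{2·2·14}·(-1)^2·(-1)^2 = +1.
v=5: a=5^3·(≡3), b=5^4·(≡3) mod 5; (3|5)=-1, (3|5)=-1; (−1)^{3·4·2}·(-1)^4·(-1)^3 = -1.
v=41: a=41^2·(≡32), b=41^1·(≡28) mod 41; (32|41)=+1, (28|41)=-1; (−1)^{2·1·20}·(+1)^1·(-1)^2 = +1.
v=13: a=13^-1·(≡10), b=13^0·(≡6) mod 13; (10|13)=+1, (6|13)=-1; (−1)^{-1·0·6}·(+1)^0·(-1)^-1 = -1.
v=2: v_2(a)=28, v_2(b)=13; units ≡ 1, 5 (mod 8); ε·ε+αω+βω = 0·0+28·1+13·0 ≡ 0  ⇒  (a,b)_2 = +1.
v=7: a=7^-4·(≡1), b=7^-2·(≡4) mod 7; (1|7)=+1, (4|7)=+1; (−1)^{-4·-2·3}·(+1)^-2·(+1)^-4 = +1.
v=∞: 36465 > 0 and -902 < 0  ⇒  (a,b)_∞ = +1.
v=3: a=3^5·(≡2), b=3^0·(≡1) mod 3; (2|3)=-1, (1|3)=+1; (−1)^{5·0·1}·(-1)^0·(+1)^5 = +1.
v=11: a=11^5·(≡3), b=11^1·(≡10) mod 11; (3|11)=+1, (10|11)=-1; (−1)^{5·1·5}·(+1)^1·(-1)^5 = +1.
(36465, -902 / ℚ) ramifies at {5, 13}: a division algebra.

[5, 13]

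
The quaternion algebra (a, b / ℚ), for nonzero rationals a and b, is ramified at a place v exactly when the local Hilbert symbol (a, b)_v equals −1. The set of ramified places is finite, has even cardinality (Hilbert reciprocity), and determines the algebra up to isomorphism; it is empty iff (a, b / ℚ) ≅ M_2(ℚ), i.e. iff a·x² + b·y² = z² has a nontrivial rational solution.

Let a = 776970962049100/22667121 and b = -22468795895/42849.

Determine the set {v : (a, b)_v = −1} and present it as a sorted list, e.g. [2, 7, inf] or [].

(a, b) ≡ (91, -95) mod (ℚ^×)²; places V = {2, 3, 5, 7, 13, 19, 23, ∞}.
(a,b)_23: α=-4, u≡15; β=-2, v≡7 (mod 23); (15|23)=-1, (7|23)=-1; sign (−1)^0·-1^-2·-1^-4 = +1.
(a,b)_7: α=3, u≡6; β=2, v≡5 (mod 7); (6|7)=-1, (5|7)=-1; sign (−1)^0·-1^2·-1^3 = -1.
(a,b)_∞: sgn(91)=+, sgn(-95)=−, so +1.
(a,b)_13: α=7, u≡11; β=6, v≡12 (mod 13); (11|13)=-1, (12|13)=+1; sign (−1)^0·-1^6·+1^7 = +1.
(a,b)_5: α=2, u≡4; β=1, v≡4 (mod 5); (4|5)=+1, (4|5)=+1; sign (−1)^0·+1^1·+1^2 = +1.
(a,b)_19: α=2, u≡18; β=1, v≡15 (mod 19); (18|19)=-1, (15|19)=-1; sign (−1)^0·-1^1·-1^2 = -1.
(a,b)_3: α=-4, u≡1; β=-4, v≡1 (mod 3); (1|3)=+1, (1|3)=+1; sign (−1)^0·+1^-4·+1^-4 = +1.
(a,b)_2: α=2, β=0; u≡3, v≡1 (mod 8); ε(u)ε(v)=1·0, αω(v)=2·0, βω(u)=0·1; sum ≡ 0  ⇒  +1.
Ram(91, -95) = {7, 19}; no ℚ_7-point on the conic.

[7, 19]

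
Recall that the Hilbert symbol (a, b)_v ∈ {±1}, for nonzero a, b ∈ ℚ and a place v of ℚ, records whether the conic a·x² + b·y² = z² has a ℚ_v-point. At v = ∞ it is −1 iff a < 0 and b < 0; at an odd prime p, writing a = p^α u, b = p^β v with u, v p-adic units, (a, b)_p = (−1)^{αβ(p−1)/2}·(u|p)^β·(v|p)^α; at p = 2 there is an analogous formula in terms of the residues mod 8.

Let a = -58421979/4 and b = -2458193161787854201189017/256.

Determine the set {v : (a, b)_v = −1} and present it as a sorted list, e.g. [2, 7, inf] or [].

Mod squares: a ≡ -721259, b ≡ -148393. Check v ∈ {∞, 2, 3, 7, 11, 17, 19, 29, 43}.
v=2: v_2(a)=-2, v_2(b)=-8; units ≡ 5, 7 (mod 8); ε·ε+αω+βω = 0·1+-2·0+-8·1 ≡ 0  ⇒  (a,b)_2 = +1.
v=17: a=17^1·(≡12), b=17^3·(≡4) mod 17; (12|17)=-1, (4|17)=+1; (−1)^{1·3·8}·(-1)^3·(+1)^1 = -1.
v=3: a=3^4·(≡1), b=3^6·(≡2) mod 3; (1|3)=+1, (2|3)=-1; (−1)^{4·6·1}·(+1)^6·(-1)^4 = +1.
v=7: a=7^1·(≡3), b=7^3·(≡2) mod 7; (3|7)=-1, (2|7)=+1; (−1)^{1·3·3}·(-1)^3·(+1)^1 = +1.
v=43: a=43^0·(≡25), b=43^1·(≡12) mod 43; (25|43)=+1, (12|43)=-1; (−1)^{0·1·21}·(+1)^1·(-1)^0 = +1.
v=19: a=19^1·(≡6), b=19^4·(≡9) mod 19; (6|19)=+1, (9|19)=+1; (−1)^{1·4·9}·(+1)^4·(+1)^1 = +1.
v=11: a=11^1·(≡2), b=11^4·(≡2) mod 11; (2|11)=-1, (2|11)=-1; (−1)^{1·4·5}·(-1)^4·(-1)^1 = -1.
v=∞: -721259 < 0 and -148393 < 0  ⇒  (a,b)_∞ = -1.
v=29: a=29^1·(≡27), b=29^3·(≡16) mod 29; (27|29)=-1, (16|29)=+1; (−1)^{1·3·14}·(-1)^3·(+1)^1 = -1.
Ram(-721259, -148393) = {11, 17, 29, ∞}; no ℚ_11-point on the conic.

[11, 17, 29, inf]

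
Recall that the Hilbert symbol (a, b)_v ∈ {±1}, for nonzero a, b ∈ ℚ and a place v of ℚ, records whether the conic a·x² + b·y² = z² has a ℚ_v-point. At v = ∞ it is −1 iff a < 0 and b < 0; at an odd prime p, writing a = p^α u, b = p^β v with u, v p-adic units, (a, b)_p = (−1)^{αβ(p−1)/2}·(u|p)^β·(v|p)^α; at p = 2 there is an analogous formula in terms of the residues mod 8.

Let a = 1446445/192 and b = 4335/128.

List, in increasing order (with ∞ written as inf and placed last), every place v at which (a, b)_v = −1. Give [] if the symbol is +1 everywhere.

Mod squares: a ≡ 15015, b ≡ 30. Check v ∈ {∞, 2, 3, 5, 7, 11, 13, 17}.
v=2: v_2(a)=-6, v_2(b)=-7; units ≡ 7, 7 (mod 8); ε·ε+αω+βω = 1·1+-6·0+-7·0 ≡ 1  ⇒  (a,b)_2 = -1.
v=11: a=11^1·(≡9), b=11^0·(≡8) mod 11; (9|11)=+1, (8|11)=-1; (−1)^{1·0·5}·(+1)^0·(-1)^1 = -1.
v=13: a=13^1·(≡5), b=13^0·(≡10) mod 13; (5|13)=-1, (10|13)=+1; (−1)^{1·0·6}·(-1)^0·(+1)^1 = +1.
v=17: a=17^2·(≡15), b=17^2·(≡13) mod 17; (15|17)=+1, (13|17)=+1; (−1)^{2·2·8}·(+1)^2·(+1)^2 = +1.
v=3: a=3^-1·(≡1), b=3^1·(≡1) mod 3; (1|3)=+1, (1|3)=+1; (−1)^{-1·1·1}·(+1)^1·(+1)^-1 = -1.
v=7: a=7^1·(≡3), b=7^0·(≡1) mod 7; (3|7)=-1, (1|7)=+1; (−1)^{1·0·3}·(-1)^0·(+1)^1 = +1.
v=5: a=5^1·(≡2), b=5^1·(≡4) mod 5; (2|5)=-1, (4|5)=+1; (−1)^{1·1·2}·(-1)^1·(+1)^1 = -1.
v=∞: 15015 > 0 and 30 > 0  ⇒  (a,b)_∞ = +1.
(15015, 30 / ℚ) ramifies at {2, 3, 5, 11}: a division algebra.

[2, 3, 5, 11]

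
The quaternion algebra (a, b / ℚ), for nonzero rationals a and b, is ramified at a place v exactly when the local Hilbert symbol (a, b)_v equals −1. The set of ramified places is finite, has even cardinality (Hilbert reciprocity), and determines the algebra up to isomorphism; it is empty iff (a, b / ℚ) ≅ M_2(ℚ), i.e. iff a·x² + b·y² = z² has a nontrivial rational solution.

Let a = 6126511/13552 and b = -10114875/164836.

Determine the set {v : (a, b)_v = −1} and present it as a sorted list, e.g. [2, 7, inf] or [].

[5, 7, 17, 37]

(a, b) ≡ (148393, -555) mod (ℚ^×)²; places V = {2, 3, 5, 7, 11, 17, 29, 37, 43, ∞}.
(a,b)_17: α=3, u≡2; β=0, v≡10 (mod 17); (2|17)=+1, (10|17)=-1; sign (−1)^0·+1^0·-1^3 = -1.
(a,b)_43: α=1, u≡21; β=0, v≡11 (mod 43); (21|43)=+1, (11|43)=+1; sign (−1)^0·+1^0·+1^1 = +1.
(a,b)_∞: sgn(148393)=+, sgn(-555)=−, so +1.
(a,b)_29: α=1, u≡9; β=-2, v≡24 (mod 29); (9|29)=+1, (24|29)=+1; sign (−1)^0·+1^-2·+1^1 = +1.
(a,b)_37: α=0, u≡31; β=1, v≡18 (mod 37); (31|37)=-1, (18|37)=-1; sign (−1)^0·-1^1·-1^0 = -1.
(a,b)_11: α=-2, u≡3; β=0, v≡10 (mod 11); (3|11)=+1, (10|11)=-1; sign (−1)^0·+1^0·-1^-2 = +1.
(a,b)_2: α=-4, β=-2; u≡1, v≡5 (mod 8); ε(u)ε(v)=0·0, αω(v)=-4·1, βω(u)=-2·0; sum ≡ 0  ⇒  +1.
(a,b)_3: α=0, u≡1; β=7, v≡1 (mod 3); (1|3)=+1, (1|3)=+1; sign (−1)^0·+1^7·+1^0 = +1.
(a,b)_5: α=0, u≡3; β=3, v≡1 (mod 5); (3|5)=-1, (1|5)=+1; sign (−1)^0·-1^3·+1^0 = -1.
(a,b)_7: α=-1, u≡5; β=-2, v≡5 (mod 7); (5|7)=-1, (5|7)=-1; sign (−1)^0·-1^-2·-1^-1 = -1.
Ram(148393, -555) = {5, 7, 17, 37}; no ℚ_5-point on the conic.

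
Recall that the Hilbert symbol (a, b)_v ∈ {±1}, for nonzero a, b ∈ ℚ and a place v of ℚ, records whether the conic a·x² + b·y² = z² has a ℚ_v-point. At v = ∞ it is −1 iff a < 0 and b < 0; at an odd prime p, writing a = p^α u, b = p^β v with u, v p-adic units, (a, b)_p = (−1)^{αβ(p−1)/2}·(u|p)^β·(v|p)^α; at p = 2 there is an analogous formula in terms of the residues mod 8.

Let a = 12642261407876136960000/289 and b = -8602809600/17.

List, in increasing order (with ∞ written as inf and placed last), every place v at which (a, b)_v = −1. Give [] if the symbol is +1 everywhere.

Mod squares: a ≡ 506, b ≡ -357. Check v ∈ {∞, 2, 3, 5, 7, 11, 17, 23}.
v=2: v_2(a)=17, v_2(b)=8; units ≡ 5, 3 (mod 8); ε·ε+αω+βω = 0·1+17·1+8·1 ≡ 1  ⇒  (a,b)_2 = -1.
v=11: a=11^3·(≡6), b=11^2·(≡7) mod 11; (6|11)=-1, (7|11)=-1; (−1)^{3·2·5}·(-1)^2·(-1)^3 = -1.
v=17: a=17^-2·(≡8), b=17^-1·(≡8) mod 17; (8|17)=+1, (8|17)=+1; (−1)^{-2·-1·8}·(+1)^-1·(+1)^-2 = +1.
v=23: a=23^3·(≡11), b=23^2·(≡11) mod 23; (11|23)=-1, (11|23)=-1; (−1)^{3·2·11}·(-1)^2·(-1)^3 = -1.
v=7: a=7^6·(≡2), b=7^1·(≡5) mod 7; (2|7)=+1, (5|7)=-1; (−1)^{6·1·3}·(+1)^1·(-1)^6 = +1.
v=3: a=3^4·(≡2), b=3^1·(≡1) mod 3; (2|3)=-1, (1|3)=+1; (−1)^{4·1·1}·(-1)^1·(+1)^4 = -1.
v=5: a=5^4·(≡4), b=5^2·(≡3) mod 5; (4|5)=+1, (3|5)=-1; (−1)^{4·2·2}·(+1)^2·(-1)^4 = +1.
v=∞: 506 > 0 and -357 < 0  ⇒  (a,b)_∞ = +1.
Ram(506, -357) = {2, 3, 11, 23}; no ℚ_2-point on the conic.

[2, 3, 11, 23]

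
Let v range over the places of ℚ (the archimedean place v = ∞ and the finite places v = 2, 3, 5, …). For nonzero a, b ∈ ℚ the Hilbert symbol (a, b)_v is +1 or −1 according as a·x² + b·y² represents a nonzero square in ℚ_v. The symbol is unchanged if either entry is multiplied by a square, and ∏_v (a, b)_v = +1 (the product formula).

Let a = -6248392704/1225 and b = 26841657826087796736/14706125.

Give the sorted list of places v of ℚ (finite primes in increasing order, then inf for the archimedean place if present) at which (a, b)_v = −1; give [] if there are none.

Mod squares: a ≡ -2346, b ≡ 55. Check v ∈ {∞, 2, 3, 5, 7, 11, 17, 23}.
v=2: v_2(a)=11, v_2(b)=18; units ≡ 3, 7 (mod 8); ε·ε+αω+βω = 1·1+11·0+18·1 ≡ 1  ⇒  (a,b)_2 = -1.
v=7: a=7^-2·(≡5), b=7^-6·(≡5) mod 7; (5|7)=-1, (5|7)=-1; (−1)^{-2·-6·3}·(-1)^-6·(-1)^-2 = +1.
v=17: a=17^3·(≡13), b=17^6·(≡15) mod 17; (13|17)=+1, (15|17)=+1; (−1)^{3·6·8}·(+1)^6·(+1)^3 = +1.
v=∞: -2346 < 0 and 55 > 0  ⇒  (a,b)_∞ = +1.
v=5: a=5^-2·(≡4), b=5^-3·(≡4) mod 5; (4|5)=+1, (4|5)=+1; (−1)^{-2·-3·2}·(+1)^-3·(+1)^-2 = +1.
v=23: a=23^1·(≡6), b=23^2·(≡1) mod 23; (6|23)=+1, (1|23)=+1; (−1)^{1·2·11}·(+1)^2·(+1)^1 = +1.
v=11: a=11^0·(≡10), b=11^1·(≡9) mod 11; (10|11)=-1, (9|11)=+1; (−1)^{0·1·5}·(-1)^1·(+1)^0 = -1.
v=3: a=3^3·(≡1), b=3^6·(≡1) mod 3; (1|3)=+1, (1|3)=+1; (−1)^{3·6·1}·(+1)^6·(+1)^3 = +1.
|Ram(-2346, 55)| = 2, even; anisotropic at {2, 11}.

[2, 11]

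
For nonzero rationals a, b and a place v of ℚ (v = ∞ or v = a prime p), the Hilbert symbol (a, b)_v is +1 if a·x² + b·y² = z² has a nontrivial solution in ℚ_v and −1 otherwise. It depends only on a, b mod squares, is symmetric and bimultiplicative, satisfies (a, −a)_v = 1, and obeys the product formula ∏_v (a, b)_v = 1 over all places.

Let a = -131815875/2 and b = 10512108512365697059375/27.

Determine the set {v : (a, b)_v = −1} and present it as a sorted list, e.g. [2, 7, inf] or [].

[2, 3, 5, 17]

(a, b) ≡ (-10545270, 170085) mod (ℚ^×)²; places V = {2, 3, 5, 7, 17, 23, 29, 31, ∞}.
(a,b)_5: α=3, u≡4; β=5, v≡2 (mod 5); (4|5)=+1, (2|5)=-1; sign (−1)^0·+1^5·-1^3 = -1.
(a,b)_3: α=1, u≡1; β=-3, v≡1 (mod 3); (1|3)=+1, (1|3)=+1; sign (−1)^1·+1^-3·+1^1 = -1.
(a,b)_7: α=0, u≡6; β=4, v≡6 (mod 7); (6|7)=-1, (6|7)=-1; sign (−1)^0·-1^4·-1^0 = +1.
(a,b)_31: α=1, u≡26; β=2, v≡20 (mod 31); (26|31)=-1, (20|31)=+1; sign (−1)^0·-1^2·+1^1 = +1.
(a,b)_2: α=-1, β=0; u≡5, v≡5 (mod 8); ε(u)ε(v)=0·0, αω(v)=-1·1, βω(u)=0·1; sum ≡ 1  ⇒  -1.
(a,b)_∞: sgn(-10545270)=−, sgn(170085)=+, so +1.
(a,b)_23: α=1, u≡19; β=3, v≡9 (mod 23); (19|23)=-1, (9|23)=+1; sign (−1)^1·-1^3·+1^1 = +1.
(a,b)_17: α=1, u≡6; β=3, v≡16 (mod 17); (6|17)=-1, (16|17)=+1; sign (−1)^0·-1^3·+1^1 = -1.
(a,b)_29: α=1, u≡28; β=3, v≡25 (mod 29); (28|29)=+1, (25|29)=+1; sign (−1)^0·+1^3·+1^1 = +1.
(-10545270, 170085 / ℚ) ramifies at {2, 3, 5, 17}: a division algebra.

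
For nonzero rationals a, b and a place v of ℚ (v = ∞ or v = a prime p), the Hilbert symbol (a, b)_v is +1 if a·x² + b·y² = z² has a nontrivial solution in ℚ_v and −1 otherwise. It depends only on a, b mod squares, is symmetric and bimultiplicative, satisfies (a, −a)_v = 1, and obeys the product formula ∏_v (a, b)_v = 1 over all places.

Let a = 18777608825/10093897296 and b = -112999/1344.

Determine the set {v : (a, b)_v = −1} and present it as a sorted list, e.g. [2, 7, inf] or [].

[3, 17]

(a, b) ≡ (357, -8211) mod (ℚ^×)²; places V = {2, 3, 5, 7, 17, 23, 29, ∞}.
(a,b)_2: α=-4, β=-6; u≡5, v≡5 (mod 8); ε(u)ε(v)=0·0, αω(v)=-4·1, βω(u)=-6·1; sum ≡ 0  ⇒  +1.
(a,b)_29: α=-2, u≡4; β=0, v≡13 (mod 29); (4|29)=+1, (13|29)=+1; sign (−1)^0·+1^0·+1^-2 = +1.
(a,b)_5: α=2, u≡3; β=0, v≡4 (mod 5); (3|5)=-1, (4|5)=+1; sign (−1)^0·-1^0·+1^2 = +1.
(a,b)_∞: sgn(357)=+, sgn(-8211)=−, so +1.
(a,b)_7: α=-3, u≡4; β=-1, v≡3 (mod 7); (4|7)=+1, (3|7)=-1; sign (−1)^1·+1^-1·-1^-3 = +1.
(a,b)_3: α=-7, u≡2; β=-1, v≡2 (mod 3); (2|3)=-1, (2|3)=-1; sign (−1)^1·-1^-1·-1^-7 = -1.
(a,b)_23: α=2, u≡1; β=1, v≡17 (mod 23); (1|23)=+1, (17|23)=-1; sign (−1)^0·+1^1·-1^2 = +1.
(a,b)_17: α=5, u≡2; β=3, v≡11 (mod 17); (2|17)=+1, (11|17)=-1; sign (−1)^0·+1^3·-1^5 = -1.
|Ram(357, -8211)| = 2, even; anisotropic at {3, 17}.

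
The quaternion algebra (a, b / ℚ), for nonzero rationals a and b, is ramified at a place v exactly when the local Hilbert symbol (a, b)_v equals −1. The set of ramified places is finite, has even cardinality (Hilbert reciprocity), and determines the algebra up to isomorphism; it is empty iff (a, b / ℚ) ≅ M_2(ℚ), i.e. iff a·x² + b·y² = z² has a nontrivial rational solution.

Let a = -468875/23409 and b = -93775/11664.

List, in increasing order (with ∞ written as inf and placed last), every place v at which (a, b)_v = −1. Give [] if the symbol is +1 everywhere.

[31, inf]

Mod squares: a ≡ -155, b ≡ -31. Check v ∈ {∞, 2, 3, 5, 11, 17, 31}.
v=31: a=31^1·(≡24), b=31^1·(≡21) mod 31; (24|31)=-1, (21|31)=-1; (−1)^{1·1·15}·(-1)^1·(-1)^1 = -1.
v=11: a=11^2·(≡8), b=11^2·(≡7) mod 11; (8|11)=-1, (7|11)=-1; (−1)^{2·2·5}·(-1)^2·(-1)^2 = +1.
v=17: a=17^-2·(≡8), b=17^0·(≡7) mod 17; (8|17)=+1, (7|17)=-1; (−1)^{-2·0·8}·(+1)^0·(-1)^-2 = +1.
v=2: v_2(a)=0, v_2(b)=-4; units ≡ 5, 1 (mod 8); ε·ε+αω+βω = 0·0+0·0+-4·1 ≡ 0  ⇒  (a,b)_2 = +1.
v=∞: -155 < 0 and -31 < 0  ⇒  (a,b)_∞ = -1.
v=5: a=5^3·(≡1), b=5^2·(≡1) mod 5; (1|5)=+1, (1|5)=+1; (−1)^{3·2·2}·(+1)^2·(+1)^3 = +1.
v=3: a=3^-4·(≡1), b=3^-6·(≡2) mod 3; (1|3)=+1, (2|3)=-1; (−1)^{-4·-6·1}·(+1)^-6·(-1)^-4 = +1.
Ram(-155, -31) = {31, ∞}; no ℚ_31-point on the conic.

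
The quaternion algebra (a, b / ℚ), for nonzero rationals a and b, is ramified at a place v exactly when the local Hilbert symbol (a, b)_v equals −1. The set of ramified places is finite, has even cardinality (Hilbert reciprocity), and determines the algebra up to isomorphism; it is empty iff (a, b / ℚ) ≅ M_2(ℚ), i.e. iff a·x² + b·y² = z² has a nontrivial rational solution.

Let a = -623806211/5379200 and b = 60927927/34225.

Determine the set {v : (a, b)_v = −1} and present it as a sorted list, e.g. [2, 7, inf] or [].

(a, b) ≡ (-1798, 72447) mod (ℚ^×)²; places V = {2, 3, 5, 7, 17, 19, 29, 31, 37, 41, ∞}.
(a,b)_19: α=0, u≡4; β=1, v≡14 (mod 19); (4|19)=+1, (14|19)=-1; sign (−1)^0·+1^1·-1^0 = +1.
(a,b)_17: α=2, u≡16; β=0, v≡3 (mod 17); (16|17)=+1, (3|17)=-1; sign (−1)^0·+1^0·-1^2 = +1.
(a,b)_3: α=0, u≡2; β=1, v≡2 (mod 3); (2|3)=-1, (2|3)=-1; sign (−1)^0·-1^1·-1^0 = -1.
(a,b)_31: α=1, u≡19; β=1, v≡17 (mod 31); (19|31)=+1, (17|31)=-1; sign (−1)^1·+1^1·-1^1 = +1.
(a,b)_29: α=1, u≡7; β=2, v≡1 (mod 29); (7|29)=+1, (1|29)=+1; sign (−1)^0·+1^2·+1^1 = +1.
(a,b)_5: α=-2, u≡3; β=-2, v≡3 (mod 5); (3|5)=-1, (3|5)=-1; sign (−1)^0·-1^-2·-1^-2 = +1.
(a,b)_2: α=-7, β=0; u≡5, v≡7 (mod 8); ε(u)ε(v)=0·1, αω(v)=-7·0, βω(u)=0·1; sum ≡ 0  ⇒  +1.
(a,b)_7: α=4, u≡1; β=0, v≡2 (mod 7); (1|7)=+1, (2|7)=+1; sign (−1)^0·+1^0·+1^4 = +1.
(a,b)_41: α=-2, u≡28; β=1, v≡8 (mod 41); (28|41)=-1, (8|41)=+1; sign (−1)^0·-1^1·+1^-2 = -1.
(a,b)_∞: sgn(-1798)=−, sgn(72447)=+, so +1.
(a,b)_37: α=0, u≡20; β=-2, v≡7 (mod 37); (20|37)=-1, (7|37)=+1; sign (−1)^0·-1^-2·+1^0 = +1.
|Ram(-1798, 72447)| = 2, even; anisotropic at {3, 41}.

[3, 41]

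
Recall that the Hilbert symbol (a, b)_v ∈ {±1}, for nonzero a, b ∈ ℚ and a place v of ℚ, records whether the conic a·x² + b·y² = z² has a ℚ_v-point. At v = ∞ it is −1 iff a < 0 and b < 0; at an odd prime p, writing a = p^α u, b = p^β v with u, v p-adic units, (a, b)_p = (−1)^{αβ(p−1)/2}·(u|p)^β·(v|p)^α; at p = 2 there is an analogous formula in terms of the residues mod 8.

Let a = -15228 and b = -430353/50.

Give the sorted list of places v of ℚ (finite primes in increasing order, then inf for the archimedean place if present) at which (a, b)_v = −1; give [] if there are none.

[11, 23, 47, inf]

Mod squares: a ≡ -47, b ≡ -10626. Check v ∈ {∞, 2, 3, 5, 7, 11, 23, 47}.
v=23: a=23^0·(≡21), b=23^1·(≡20) mod 23; (21|23)=-1, (20|23)=-1; (−1)^{0·1·11}·(-1)^1·(-1)^0 = -1.
v=47: a=47^1·(≡5), b=47^0·(≡40) mod 47; (5|47)=-1, (40|47)=-1; (−1)^{1·0·23}·(-1)^0·(-1)^1 = -1.
v=3: a=3^4·(≡1), b=3^5·(≡1) mod 3; (1|3)=+1, (1|3)=+1; (−1)^{4·5·1}·(+1)^5·(+1)^4 = +1.
v=7: a=7^0·(≡4), b=7^1·(≡2) mod 7; (4|7)=+1, (2|7)=+1; (−1)^{0·1·3}·(+1)^1·(+1)^0 = +1.
v=2: v_2(a)=2, v_2(b)=-1; units ≡ 1, 7 (mod 8); ε·ε+αω+βω = 0·1+2·0+-1·0 ≡ 0  ⇒  (a,b)_2 = +1.
v=11: a=11^0·(≡7), b=11^1·(≡8) mod 11; (7|11)=-1, (8|11)=-1; (−1)^{0·1·5}·(-1)^1·(-1)^0 = -1.
v=5: a=5^0·(≡2), b=5^-2·(≡1) mod 5; (2|5)=-1, (1|5)=+1; (−1)^{0·-2·2}·(-1)^-2·(+1)^0 = +1.
v=∞: -47 < 0 and -10626 < 0  ⇒  (a,b)_∞ = -1.
(-47, -10626 / ℚ) ramifies at {11, 23, 47, ∞}: a division algebra.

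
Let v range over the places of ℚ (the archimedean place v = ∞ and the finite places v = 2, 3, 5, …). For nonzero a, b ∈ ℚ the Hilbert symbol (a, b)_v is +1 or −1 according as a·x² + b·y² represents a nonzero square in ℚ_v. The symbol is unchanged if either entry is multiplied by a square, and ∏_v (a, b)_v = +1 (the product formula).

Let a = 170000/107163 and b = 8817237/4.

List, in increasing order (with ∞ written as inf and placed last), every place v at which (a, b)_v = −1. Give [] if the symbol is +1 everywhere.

(a, b) ≡ (51, 5797) mod (ℚ^×)²; places V = {2, 3, 5, 7, 11, 13, 17, 31, ∞}.
(a,b)_17: α=1, u≡6; β=1, v≡2 (mod 17); (6|17)=-1, (2|17)=+1; sign (−1)^0·-1^1·+1^1 = -1.
(a,b)_11: α=0, u≡6; β=1, v≡2 (mod 11); (6|11)=-1, (2|11)=-1; sign (−1)^0·-1^1·-1^0 = -1.
(a,b)_5: α=4, u≡4; β=0, v≡3 (mod 5); (4|5)=+1, (3|5)=-1; sign (−1)^0·+1^0·-1^4 = +1.
(a,b)_13: α=0, u≡3; β=2, v≡1 (mod 13); (3|13)=+1, (1|13)=+1; sign (−1)^0·+1^2·+1^0 = +1.
(a,b)_2: α=4, β=-2; u≡3, v≡5 (mod 8); ε(u)ε(v)=1·0, αω(v)=4·1, βω(u)=-2·1; sum ≡ 0  ⇒  +1.
(a,b)_∞: sgn(51)=+, sgn(5797)=+, so +1.
(a,b)_7: α=-2, u≡4; β=0, v≡4 (mod 7); (4|7)=+1, (4|7)=+1; sign (−1)^0·+1^0·+1^-2 = +1.
(a,b)_31: α=0, u≡1; β=1, v≡16 (mod 31); (1|31)=+1, (16|31)=+1; sign (−1)^0·+1^1·+1^0 = +1.
(a,b)_3: α=-7, u≡2; β=2, v≡1 (mod 3); (2|3)=-1, (1|3)=+1; sign (−1)^0·-1^2·+1^-7 = +1.
(51, 5797 / ℚ) ramifies at {11, 17}: a division algebra.

[11, 17]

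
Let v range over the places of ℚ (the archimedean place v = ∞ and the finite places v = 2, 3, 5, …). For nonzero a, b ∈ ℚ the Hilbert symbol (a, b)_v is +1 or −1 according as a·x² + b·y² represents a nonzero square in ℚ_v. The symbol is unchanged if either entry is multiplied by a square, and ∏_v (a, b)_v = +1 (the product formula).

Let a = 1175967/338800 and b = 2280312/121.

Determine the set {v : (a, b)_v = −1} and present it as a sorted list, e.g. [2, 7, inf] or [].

[7, 13, 17, 19]

Mod squares: a ≡ 1729, b ≡ 782. Check v ∈ {∞, 2, 3, 5, 7, 11, 13, 17, 19, 23}.
v=3: a=3^2·(≡1), b=3^6·(≡2) mod 3; (1|3)=+1, (2|3)=-1; (−1)^{2·6·1}·(+1)^6·(-1)^2 = +1.
v=5: a=5^-2·(≡1), b=5^0·(≡2) mod 5; (1|5)=+1, (2|5)=-1; (−1)^{-2·0·2}·(+1)^0·(-1)^-2 = +1.
v=∞: 1729 > 0 and 782 > 0  ⇒  (a,b)_∞ = +1.
v=17: a=17^0·(≡11), b=17^1·(≡3) mod 17; (11|17)=-1, (3|17)=-1; (−1)^{0·1·8}·(-1)^1·(-1)^0 = -1.
v=2: v_2(a)=-4, v_2(b)=3; units ≡ 1, 7 (mod 8); ε·ε+αω+βω = 0·1+-4·0+3·0 ≡ 0  ⇒  (a,b)_2 = +1.
v=7: a=7^-1·(≡1), b=7^0·(≡3) mod 7; (1|7)=+1, (3|7)=-1; (−1)^{-1·0·3}·(+1)^0·(-1)^-1 = -1.
v=23: a=23^2·(≡13), b=23^1·(≡10) mod 23; (13|23)=+1, (10|23)=-1; (−1)^{2·1·11}·(+1)^1·(-1)^2 = +1.
v=13: a=13^1·(≡10), b=13^0·(≡2) mod 13; (10|13)=+1, (2|13)=-1; (−1)^{1·0·6}·(+1)^0·(-1)^1 = -1.
v=11: a=11^-2·(≡2), b=11^-2·(≡1) mod 11; (2|11)=-1, (1|11)=+1; (−1)^{-2·-2·5}·(-1)^-2·(+1)^-2 = +1.
v=19: a=19^1·(≡13), b=19^0·(≡12) mod 19; (13|19)=-1, (12|19)=-1; (−1)^{1·0·9}·(-1)^0·(-1)^1 = -1.
Ram(1729, 782) = {7, 13, 17, 19}; no ℚ_7-point on the conic.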